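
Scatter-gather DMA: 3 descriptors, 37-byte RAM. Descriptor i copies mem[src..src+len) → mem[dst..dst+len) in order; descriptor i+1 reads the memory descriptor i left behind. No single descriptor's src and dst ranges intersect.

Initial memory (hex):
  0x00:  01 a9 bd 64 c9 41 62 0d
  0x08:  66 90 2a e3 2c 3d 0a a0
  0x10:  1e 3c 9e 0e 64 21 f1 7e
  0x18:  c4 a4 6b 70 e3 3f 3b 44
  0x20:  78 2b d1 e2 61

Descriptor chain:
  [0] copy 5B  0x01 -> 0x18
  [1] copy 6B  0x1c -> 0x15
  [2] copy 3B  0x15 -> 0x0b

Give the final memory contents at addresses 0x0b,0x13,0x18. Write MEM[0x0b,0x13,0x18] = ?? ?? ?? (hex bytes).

#0 dst[0x18+5] := {0xa9,0xbd,0x64,0xc9,0x41}
#1 dst[0x15+6] := {0x41,0x3f,0x3b,0x44,0x78,0x2b}
#2 dst[0x0b+3] := {0x41,0x3f,0x3b}
query mem[0x0b]=0x41, mem[0x13]=0x0e, mem[0x18]=0x44

MEM[0x0b,0x13,0x18] = 41 0e 44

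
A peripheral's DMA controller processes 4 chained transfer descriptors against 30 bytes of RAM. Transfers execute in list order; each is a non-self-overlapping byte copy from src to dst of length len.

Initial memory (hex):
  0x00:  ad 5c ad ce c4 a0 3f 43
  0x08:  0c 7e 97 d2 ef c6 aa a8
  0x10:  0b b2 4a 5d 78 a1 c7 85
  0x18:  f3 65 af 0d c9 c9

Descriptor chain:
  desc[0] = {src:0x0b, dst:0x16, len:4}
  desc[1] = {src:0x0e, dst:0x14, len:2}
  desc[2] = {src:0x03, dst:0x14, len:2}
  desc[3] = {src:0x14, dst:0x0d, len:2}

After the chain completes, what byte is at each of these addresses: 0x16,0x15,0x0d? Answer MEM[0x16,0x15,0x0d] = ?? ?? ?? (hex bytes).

MEM[0x16,0x15,0x0d] = d2 c4 ce

[0] 0x0b->0x16 len=4 : d2 ef c6 aa
[1] 0x0e->0x14 len=2 : aa a8
[2] 0x03->0x14 len=2 : ce c4
[3] 0x14->0x0d len=2 : ce c4
query mem[0x16]=0xd2, mem[0x15]=0xc4, mem[0x0d]=0xce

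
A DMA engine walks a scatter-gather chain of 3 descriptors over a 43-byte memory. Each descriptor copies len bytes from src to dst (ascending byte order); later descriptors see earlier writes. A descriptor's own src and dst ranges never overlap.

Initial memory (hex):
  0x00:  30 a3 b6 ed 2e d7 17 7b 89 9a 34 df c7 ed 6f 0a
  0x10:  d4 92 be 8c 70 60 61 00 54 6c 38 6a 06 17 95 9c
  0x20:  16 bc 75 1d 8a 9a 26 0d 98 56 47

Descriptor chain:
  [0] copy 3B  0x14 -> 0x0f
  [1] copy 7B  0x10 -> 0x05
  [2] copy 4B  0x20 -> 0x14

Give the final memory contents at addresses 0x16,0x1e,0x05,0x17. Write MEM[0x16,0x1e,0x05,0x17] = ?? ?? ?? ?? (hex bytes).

D0: mem[0x0f..0x11] <- [70 60 61]
D1: mem[0x05..0x0b] <- [60 61 be 8c 70 60 61]
D2: mem[0x14..0x17] <- [16 bc 75 1d]
query mem[0x16]=0x75, mem[0x1e]=0x95, mem[0x05]=0x60, mem[0x17]=0x1d

MEM[0x16,0x1e,0x05,0x17] = 75 95 60 1d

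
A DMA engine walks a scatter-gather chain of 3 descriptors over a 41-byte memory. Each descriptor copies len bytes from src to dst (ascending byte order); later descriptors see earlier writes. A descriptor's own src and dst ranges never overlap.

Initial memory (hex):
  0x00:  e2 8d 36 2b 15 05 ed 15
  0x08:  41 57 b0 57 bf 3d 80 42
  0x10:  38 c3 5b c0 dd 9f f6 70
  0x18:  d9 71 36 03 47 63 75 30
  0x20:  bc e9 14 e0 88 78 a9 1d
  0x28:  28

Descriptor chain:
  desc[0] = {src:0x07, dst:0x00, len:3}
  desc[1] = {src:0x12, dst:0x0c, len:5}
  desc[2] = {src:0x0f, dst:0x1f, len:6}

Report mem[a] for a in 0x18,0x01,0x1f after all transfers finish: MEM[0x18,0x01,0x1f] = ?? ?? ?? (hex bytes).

MEM[0x18,0x01,0x1f] = d9 41 9f

#0 dst[0x00+3] := {0x15,0x41,0x57}
#1 dst[0x0c+5] := {0x5b,0xc0,0xdd,0x9f,0xf6}
#2 dst[0x1f+6] := {0x9f,0xf6,0xc3,0x5b,0xc0,0xdd}
query mem[0x18]=0xd9, mem[0x01]=0x41, mem[0x1f]=0x9f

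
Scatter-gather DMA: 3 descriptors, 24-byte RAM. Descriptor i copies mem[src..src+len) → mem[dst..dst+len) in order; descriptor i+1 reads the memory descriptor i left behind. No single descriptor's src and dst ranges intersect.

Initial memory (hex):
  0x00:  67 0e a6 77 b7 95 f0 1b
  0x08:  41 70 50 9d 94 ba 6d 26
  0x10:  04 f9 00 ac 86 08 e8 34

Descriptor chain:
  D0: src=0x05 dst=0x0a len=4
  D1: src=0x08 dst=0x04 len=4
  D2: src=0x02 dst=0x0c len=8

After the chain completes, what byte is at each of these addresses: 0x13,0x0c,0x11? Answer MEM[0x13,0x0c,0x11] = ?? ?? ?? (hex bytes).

  after D0: wrote 4B at 0x0a = 95f01b41
  after D1: wrote 4B at 0x04 = 417095f0
  after D2: wrote 8B at 0x0c = a677417095f04170
query mem[0x13]=0x70, mem[0x0c]=0xa6, mem[0x11]=0xf0

MEM[0x13,0x0c,0x11] = 70 a6 f0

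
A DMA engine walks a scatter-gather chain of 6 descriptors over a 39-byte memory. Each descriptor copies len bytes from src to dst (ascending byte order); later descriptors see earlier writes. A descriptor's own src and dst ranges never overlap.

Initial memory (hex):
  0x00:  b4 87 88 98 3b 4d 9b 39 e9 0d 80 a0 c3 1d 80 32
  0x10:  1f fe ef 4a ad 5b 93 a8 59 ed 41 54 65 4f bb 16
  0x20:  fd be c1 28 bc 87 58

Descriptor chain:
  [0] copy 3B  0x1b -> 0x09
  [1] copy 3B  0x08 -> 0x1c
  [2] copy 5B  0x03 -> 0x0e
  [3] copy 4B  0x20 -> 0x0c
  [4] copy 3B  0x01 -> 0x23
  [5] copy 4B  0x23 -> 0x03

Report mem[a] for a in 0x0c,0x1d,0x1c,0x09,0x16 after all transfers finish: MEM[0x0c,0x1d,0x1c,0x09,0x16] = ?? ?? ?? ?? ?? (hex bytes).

MEM[0x0c,0x1d,0x1c,0x09,0x16] = fd 54 e9 54 93

[0] 0x1b->0x09 len=3 : 54 65 4f
[1] 0x08->0x1c len=3 : e9 54 65
[2] 0x03->0x0e len=5 : 98 3b 4d 9b 39
[3] 0x20->0x0c len=4 : fd be c1 28
[4] 0x01->0x23 len=3 : 87 88 98
[5] 0x23->0x03 len=4 : 87 88 98 58
query mem[0x0c]=0xfd, mem[0x1d]=0x54, mem[0x1c]=0xe9, mem[0x09]=0x54, mem[0x16]=0x93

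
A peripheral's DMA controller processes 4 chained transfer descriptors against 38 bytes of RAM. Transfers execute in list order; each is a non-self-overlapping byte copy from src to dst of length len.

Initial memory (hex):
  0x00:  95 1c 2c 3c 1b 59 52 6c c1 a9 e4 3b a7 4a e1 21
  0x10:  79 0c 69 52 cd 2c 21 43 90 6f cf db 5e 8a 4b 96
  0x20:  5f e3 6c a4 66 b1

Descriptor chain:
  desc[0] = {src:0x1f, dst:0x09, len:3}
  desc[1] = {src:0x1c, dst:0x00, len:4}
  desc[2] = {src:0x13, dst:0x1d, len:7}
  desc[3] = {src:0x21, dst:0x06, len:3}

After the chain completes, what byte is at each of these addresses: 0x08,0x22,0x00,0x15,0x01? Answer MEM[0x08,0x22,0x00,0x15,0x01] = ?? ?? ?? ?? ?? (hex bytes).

MEM[0x08,0x22,0x00,0x15,0x01] = 6f 90 5e 2c 8a

#0 dst[0x09+3] := {0x96,0x5f,0xe3}
#1 dst[0x00+4] := {0x5e,0x8a,0x4b,0x96}
#2 dst[0x1d+7] := {0x52,0xcd,0x2c,0x21,0x43,0x90,0x6f}
#3 dst[0x06+3] := {0x43,0x90,0x6f}
query mem[0x08]=0x6f, mem[0x22]=0x90, mem[0x00]=0x5e, mem[0x15]=0x2c, mem[0x01]=0x8a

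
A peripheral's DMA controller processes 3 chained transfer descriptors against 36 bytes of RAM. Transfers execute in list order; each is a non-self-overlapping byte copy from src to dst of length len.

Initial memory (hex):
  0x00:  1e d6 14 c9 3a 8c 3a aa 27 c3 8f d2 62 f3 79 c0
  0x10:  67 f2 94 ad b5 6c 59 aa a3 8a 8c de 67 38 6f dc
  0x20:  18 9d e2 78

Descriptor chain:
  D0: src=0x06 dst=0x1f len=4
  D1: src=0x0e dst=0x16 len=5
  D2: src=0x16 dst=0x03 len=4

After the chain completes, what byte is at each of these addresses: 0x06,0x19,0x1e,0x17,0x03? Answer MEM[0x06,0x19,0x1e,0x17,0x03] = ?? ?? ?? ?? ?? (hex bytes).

[0] 0x06->0x1f len=4 : 3a aa 27 c3
[1] 0x0e->0x16 len=5 : 79 c0 67 f2 94
[2] 0x16->0x03 len=4 : 79 c0 67 f2
query mem[0x06]=0xf2, mem[0x19]=0xf2, mem[0x1e]=0x6f, mem[0x17]=0xc0, mem[0x03]=0x79

MEM[0x06,0x19,0x1e,0x17,0x03] = f2 f2 6f c0 79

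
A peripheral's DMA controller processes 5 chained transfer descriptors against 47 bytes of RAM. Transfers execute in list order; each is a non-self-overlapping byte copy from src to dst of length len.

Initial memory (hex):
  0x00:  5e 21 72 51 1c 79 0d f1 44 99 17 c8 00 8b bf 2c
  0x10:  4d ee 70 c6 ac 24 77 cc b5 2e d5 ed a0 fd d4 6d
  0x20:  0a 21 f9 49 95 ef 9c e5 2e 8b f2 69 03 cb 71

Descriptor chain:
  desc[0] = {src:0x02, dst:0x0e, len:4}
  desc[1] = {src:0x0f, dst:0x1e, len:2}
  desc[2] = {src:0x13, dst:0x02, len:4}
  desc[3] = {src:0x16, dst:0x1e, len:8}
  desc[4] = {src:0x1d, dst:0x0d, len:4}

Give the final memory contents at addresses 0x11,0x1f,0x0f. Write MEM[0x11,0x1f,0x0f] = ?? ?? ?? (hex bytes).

MEM[0x11,0x1f,0x0f] = 79 cc cc

D0: mem[0x0e..0x11] <- [72 51 1c 79]
D1: mem[0x1e..0x1f] <- [51 1c]
D2: mem[0x02..0x05] <- [c6 ac 24 77]
D3: mem[0x1e..0x25] <- [77 cc b5 2e d5 ed a0 fd]
D4: mem[0x0d..0x10] <- [fd 77 cc b5]
query mem[0x11]=0x79, mem[0x1f]=0xcc, mem[0x0f]=0xcc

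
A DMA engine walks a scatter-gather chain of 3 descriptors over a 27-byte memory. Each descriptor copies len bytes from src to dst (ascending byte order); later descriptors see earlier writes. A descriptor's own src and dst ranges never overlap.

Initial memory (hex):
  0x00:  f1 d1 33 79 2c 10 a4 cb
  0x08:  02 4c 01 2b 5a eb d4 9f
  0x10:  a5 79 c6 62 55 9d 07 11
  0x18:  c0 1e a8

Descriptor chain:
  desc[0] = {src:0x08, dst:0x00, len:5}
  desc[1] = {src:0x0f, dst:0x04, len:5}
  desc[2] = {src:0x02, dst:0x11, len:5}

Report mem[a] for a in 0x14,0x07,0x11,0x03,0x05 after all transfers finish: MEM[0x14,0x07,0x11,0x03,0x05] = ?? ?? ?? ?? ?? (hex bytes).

MEM[0x14,0x07,0x11,0x03,0x05] = a5 c6 01 2b a5

#0 dst[0x00+5] := {0x02,0x4c,0x01,0x2b,0x5a}
#1 dst[0x04+5] := {0x9f,0xa5,0x79,0xc6,0x62}
#2 dst[0x11+5] := {0x01,0x2b,0x9f,0xa5,0x79}
query mem[0x14]=0xa5, mem[0x07]=0xc6, mem[0x11]=0x01, mem[0x03]=0x2b, mem[0x05]=0xa5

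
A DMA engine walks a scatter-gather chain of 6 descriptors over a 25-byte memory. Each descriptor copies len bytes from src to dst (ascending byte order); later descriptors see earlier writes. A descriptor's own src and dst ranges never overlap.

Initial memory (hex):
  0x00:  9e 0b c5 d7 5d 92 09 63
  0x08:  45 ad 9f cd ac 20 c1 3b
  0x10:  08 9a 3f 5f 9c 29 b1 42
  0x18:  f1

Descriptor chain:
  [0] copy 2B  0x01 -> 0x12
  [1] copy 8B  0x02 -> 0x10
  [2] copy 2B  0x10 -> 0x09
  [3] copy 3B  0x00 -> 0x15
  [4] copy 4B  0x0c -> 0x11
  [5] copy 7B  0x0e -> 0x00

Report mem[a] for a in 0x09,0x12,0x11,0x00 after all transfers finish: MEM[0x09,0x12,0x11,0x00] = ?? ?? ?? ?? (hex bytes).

MEM[0x09,0x12,0x11,0x00] = c5 20 ac c1

D0: mem[0x12..0x13] <- [0b c5]
D1: mem[0x10..0x17] <- [c5 d7 5d 92 09 63 45 ad]
D2: mem[0x09..0x0a] <- [c5 d7]
D3: mem[0x15..0x17] <- [9e 0b c5]
D4: mem[0x11..0x14] <- [ac 20 c1 3b]
D5: mem[0x00..0x06] <- [c1 3b c5 ac 20 c1 3b]
query mem[0x09]=0xc5, mem[0x12]=0x20, mem[0x11]=0xac, mem[0x00]=0xc1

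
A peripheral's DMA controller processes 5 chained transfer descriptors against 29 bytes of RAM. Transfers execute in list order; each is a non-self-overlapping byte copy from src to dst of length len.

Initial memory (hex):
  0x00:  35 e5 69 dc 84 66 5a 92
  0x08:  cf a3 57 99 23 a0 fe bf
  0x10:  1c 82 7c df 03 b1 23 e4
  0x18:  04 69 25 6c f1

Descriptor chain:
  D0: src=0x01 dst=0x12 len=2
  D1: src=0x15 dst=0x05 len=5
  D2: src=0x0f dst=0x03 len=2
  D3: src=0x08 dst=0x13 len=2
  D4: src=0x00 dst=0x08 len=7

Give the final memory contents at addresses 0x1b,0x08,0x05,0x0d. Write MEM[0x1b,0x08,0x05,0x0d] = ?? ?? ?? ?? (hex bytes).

[0] 0x01->0x12 len=2 : e5 69
[1] 0x15->0x05 len=5 : b1 23 e4 04 69
[2] 0x0f->0x03 len=2 : bf 1c
[3] 0x08->0x13 len=2 : 04 69
[4] 0x00->0x08 len=7 : 35 e5 69 bf 1c b1 23
query mem[0x1b]=0x6c, mem[0x08]=0x35, mem[0x05]=0xb1, mem[0x0d]=0xb1

MEM[0x1b,0x08,0x05,0x0d] = 6c 35 b1 b1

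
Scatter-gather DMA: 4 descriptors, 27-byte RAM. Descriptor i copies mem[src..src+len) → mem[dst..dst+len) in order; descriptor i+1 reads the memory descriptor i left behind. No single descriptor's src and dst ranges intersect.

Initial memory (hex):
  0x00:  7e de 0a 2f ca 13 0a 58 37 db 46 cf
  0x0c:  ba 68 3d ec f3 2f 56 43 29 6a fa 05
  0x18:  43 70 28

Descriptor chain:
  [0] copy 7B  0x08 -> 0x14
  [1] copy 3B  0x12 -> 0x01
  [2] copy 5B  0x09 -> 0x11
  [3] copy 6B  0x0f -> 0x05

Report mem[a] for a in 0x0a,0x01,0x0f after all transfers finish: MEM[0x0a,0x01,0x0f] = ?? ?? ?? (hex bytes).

MEM[0x0a,0x01,0x0f] = ba 56 ec

  after D0: wrote 7B at 0x14 = 37db46cfba683d
  after D1: wrote 3B at 0x01 = 564337
  after D2: wrote 5B at 0x11 = db46cfba68
  after D3: wrote 6B at 0x05 = ecf3db46cfba
query mem[0x0a]=0xba, mem[0x01]=0x56, mem[0x0f]=0xec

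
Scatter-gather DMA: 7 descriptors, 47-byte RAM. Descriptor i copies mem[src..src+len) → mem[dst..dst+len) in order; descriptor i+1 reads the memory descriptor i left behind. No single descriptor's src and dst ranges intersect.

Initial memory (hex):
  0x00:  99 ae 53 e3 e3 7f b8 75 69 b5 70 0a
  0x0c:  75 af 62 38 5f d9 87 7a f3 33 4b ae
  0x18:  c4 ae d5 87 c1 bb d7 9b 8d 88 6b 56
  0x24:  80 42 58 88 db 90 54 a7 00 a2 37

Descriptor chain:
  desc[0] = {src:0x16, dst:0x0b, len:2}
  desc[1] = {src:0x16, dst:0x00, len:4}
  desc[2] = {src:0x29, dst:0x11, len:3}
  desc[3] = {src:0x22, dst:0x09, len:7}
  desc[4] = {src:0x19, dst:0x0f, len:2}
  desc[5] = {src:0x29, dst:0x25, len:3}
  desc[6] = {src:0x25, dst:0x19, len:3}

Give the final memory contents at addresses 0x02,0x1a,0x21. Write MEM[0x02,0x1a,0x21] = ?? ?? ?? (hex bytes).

MEM[0x02,0x1a,0x21] = c4 54 88

[0] 0x16->0x0b len=2 : 4b ae
[1] 0x16->0x00 len=4 : 4b ae c4 ae
[2] 0x29->0x11 len=3 : 90 54 a7
[3] 0x22->0x09 len=7 : 6b 56 80 42 58 88 db
[4] 0x19->0x0f len=2 : ae d5
[5] 0x29->0x25 len=3 : 90 54 a7
[6] 0x25->0x19 len=3 : 90 54 a7
query mem[0x02]=0xc4, mem[0x1a]=0x54, mem[0x21]=0x88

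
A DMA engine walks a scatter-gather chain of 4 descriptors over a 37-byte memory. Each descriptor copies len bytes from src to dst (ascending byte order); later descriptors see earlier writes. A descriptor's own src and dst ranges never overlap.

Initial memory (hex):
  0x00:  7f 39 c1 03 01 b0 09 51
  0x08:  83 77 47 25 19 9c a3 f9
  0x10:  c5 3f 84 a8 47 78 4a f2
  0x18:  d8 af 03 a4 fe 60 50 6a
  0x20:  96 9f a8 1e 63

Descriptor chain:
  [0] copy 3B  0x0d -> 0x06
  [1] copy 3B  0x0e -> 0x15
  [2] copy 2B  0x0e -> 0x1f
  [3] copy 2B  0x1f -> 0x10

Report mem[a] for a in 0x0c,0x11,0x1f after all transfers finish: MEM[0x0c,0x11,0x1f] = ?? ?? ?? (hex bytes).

MEM[0x0c,0x11,0x1f] = 19 f9 a3

[0] 0x0d->0x06 len=3 : 9c a3 f9
[1] 0x0e->0x15 len=3 : a3 f9 c5
[2] 0x0e->0x1f len=2 : a3 f9
[3] 0x1f->0x10 len=2 : a3 f9
query mem[0x0c]=0x19, mem[0x11]=0xf9, mem[0x1f]=0xa3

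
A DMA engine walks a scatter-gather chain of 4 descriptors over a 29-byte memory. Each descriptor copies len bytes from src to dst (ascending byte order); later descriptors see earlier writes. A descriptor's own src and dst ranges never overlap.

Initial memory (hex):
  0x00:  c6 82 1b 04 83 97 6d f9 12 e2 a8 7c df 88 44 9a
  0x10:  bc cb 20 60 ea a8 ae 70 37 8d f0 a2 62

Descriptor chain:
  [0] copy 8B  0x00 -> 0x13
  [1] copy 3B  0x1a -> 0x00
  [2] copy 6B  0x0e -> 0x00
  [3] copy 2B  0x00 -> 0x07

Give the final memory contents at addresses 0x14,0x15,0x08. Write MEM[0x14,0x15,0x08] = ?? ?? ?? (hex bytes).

#0 dst[0x13+8] := {0xc6,0x82,0x1b,0x04,0x83,0x97,0x6d,0xf9}
#1 dst[0x00+3] := {0xf9,0xa2,0x62}
#2 dst[0x00+6] := {0x44,0x9a,0xbc,0xcb,0x20,0xc6}
#3 dst[0x07+2] := {0x44,0x9a}
query mem[0x14]=0x82, mem[0x15]=0x1b, mem[0x08]=0x9a

MEM[0x14,0x15,0x08] = 82 1b 9a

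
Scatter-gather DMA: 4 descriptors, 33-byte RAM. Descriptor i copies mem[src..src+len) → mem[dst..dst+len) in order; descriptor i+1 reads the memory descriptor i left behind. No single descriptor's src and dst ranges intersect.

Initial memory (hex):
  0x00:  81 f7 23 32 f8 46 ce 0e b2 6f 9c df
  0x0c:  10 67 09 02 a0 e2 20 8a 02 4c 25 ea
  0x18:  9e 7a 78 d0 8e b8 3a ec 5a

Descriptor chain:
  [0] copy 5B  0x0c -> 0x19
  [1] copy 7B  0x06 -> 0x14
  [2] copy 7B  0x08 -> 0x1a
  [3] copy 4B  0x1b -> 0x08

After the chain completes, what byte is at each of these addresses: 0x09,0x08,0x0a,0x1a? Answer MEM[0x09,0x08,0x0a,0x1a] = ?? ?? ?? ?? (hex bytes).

#0 dst[0x19+5] := {0x10,0x67,0x09,0x02,0xa0}
#1 dst[0x14+7] := {0xce,0x0e,0xb2,0x6f,0x9c,0xdf,0x10}
#2 dst[0x1a+7] := {0xb2,0x6f,0x9c,0xdf,0x10,0x67,0x09}
#3 dst[0x08+4] := {0x6f,0x9c,0xdf,0x10}
query mem[0x09]=0x9c, mem[0x08]=0x6f, mem[0x0a]=0xdf, mem[0x1a]=0xb2

MEM[0x09,0x08,0x0a,0x1a] = 9c 6f df b2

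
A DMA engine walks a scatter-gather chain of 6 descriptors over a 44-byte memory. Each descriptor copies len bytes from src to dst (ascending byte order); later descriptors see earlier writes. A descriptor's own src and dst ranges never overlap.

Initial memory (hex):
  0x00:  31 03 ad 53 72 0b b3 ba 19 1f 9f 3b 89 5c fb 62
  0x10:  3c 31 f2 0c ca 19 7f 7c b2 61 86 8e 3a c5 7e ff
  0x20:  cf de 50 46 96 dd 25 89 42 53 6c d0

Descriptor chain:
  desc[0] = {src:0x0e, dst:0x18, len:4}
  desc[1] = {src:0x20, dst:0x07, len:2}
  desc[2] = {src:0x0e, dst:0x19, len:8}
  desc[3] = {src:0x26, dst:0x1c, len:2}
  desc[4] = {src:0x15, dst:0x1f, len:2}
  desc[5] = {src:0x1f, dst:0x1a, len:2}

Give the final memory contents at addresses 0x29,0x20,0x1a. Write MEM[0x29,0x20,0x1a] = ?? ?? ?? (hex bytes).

#0 dst[0x18+4] := {0xfb,0x62,0x3c,0x31}
#1 dst[0x07+2] := {0xcf,0xde}
#2 dst[0x19+8] := {0xfb,0x62,0x3c,0x31,0xf2,0x0c,0xca,0x19}
#3 dst[0x1c+2] := {0x25,0x89}
#4 dst[0x1f+2] := {0x19,0x7f}
#5 dst[0x1a+2] := {0x19,0x7f}
query mem[0x29]=0x53, mem[0x20]=0x7f, mem[0x1a]=0x19

MEM[0x29,0x20,0x1a] = 53 7f 19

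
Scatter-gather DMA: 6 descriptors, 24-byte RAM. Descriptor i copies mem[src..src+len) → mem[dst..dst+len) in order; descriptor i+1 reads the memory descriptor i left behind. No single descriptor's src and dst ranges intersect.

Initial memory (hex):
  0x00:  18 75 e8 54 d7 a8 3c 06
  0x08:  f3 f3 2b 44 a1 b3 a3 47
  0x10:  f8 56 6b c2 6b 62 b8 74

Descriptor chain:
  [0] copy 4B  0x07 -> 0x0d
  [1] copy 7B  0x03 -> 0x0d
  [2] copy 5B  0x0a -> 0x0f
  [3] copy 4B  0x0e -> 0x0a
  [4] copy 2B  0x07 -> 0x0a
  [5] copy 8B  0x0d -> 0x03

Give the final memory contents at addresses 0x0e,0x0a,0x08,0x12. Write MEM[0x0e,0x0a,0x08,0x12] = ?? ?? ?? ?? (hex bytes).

MEM[0x0e,0x0a,0x08,0x12] = d7 6b 54 54

[0] 0x07->0x0d len=4 : 06 f3 f3 2b
[1] 0x03->0x0d len=7 : 54 d7 a8 3c 06 f3 f3
[2] 0x0a->0x0f len=5 : 2b 44 a1 54 d7
[3] 0x0e->0x0a len=4 : d7 2b 44 a1
[4] 0x07->0x0a len=2 : 06 f3
[5] 0x0d->0x03 len=8 : a1 d7 2b 44 a1 54 d7 6b
query mem[0x0e]=0xd7, mem[0x0a]=0x6b, mem[0x08]=0x54, mem[0x12]=0x54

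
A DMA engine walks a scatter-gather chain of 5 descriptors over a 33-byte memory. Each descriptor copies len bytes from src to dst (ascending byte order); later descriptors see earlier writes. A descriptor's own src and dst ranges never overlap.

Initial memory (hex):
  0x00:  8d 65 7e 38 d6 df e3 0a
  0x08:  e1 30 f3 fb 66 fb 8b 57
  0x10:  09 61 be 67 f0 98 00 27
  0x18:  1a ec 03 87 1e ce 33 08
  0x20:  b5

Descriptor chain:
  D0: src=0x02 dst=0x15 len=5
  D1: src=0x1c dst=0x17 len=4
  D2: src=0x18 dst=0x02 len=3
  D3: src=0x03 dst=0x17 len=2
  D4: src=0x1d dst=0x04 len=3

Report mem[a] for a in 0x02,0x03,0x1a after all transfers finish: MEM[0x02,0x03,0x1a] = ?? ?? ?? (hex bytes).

  after D0: wrote 5B at 0x15 = 7e38d6dfe3
  after D1: wrote 4B at 0x17 = 1ece3308
  after D2: wrote 3B at 0x02 = ce3308
  after D3: wrote 2B at 0x17 = 3308
  after D4: wrote 3B at 0x04 = ce3308
query mem[0x02]=0xce, mem[0x03]=0x33, mem[0x1a]=0x08

MEM[0x02,0x03,0x1a] = ce 33 08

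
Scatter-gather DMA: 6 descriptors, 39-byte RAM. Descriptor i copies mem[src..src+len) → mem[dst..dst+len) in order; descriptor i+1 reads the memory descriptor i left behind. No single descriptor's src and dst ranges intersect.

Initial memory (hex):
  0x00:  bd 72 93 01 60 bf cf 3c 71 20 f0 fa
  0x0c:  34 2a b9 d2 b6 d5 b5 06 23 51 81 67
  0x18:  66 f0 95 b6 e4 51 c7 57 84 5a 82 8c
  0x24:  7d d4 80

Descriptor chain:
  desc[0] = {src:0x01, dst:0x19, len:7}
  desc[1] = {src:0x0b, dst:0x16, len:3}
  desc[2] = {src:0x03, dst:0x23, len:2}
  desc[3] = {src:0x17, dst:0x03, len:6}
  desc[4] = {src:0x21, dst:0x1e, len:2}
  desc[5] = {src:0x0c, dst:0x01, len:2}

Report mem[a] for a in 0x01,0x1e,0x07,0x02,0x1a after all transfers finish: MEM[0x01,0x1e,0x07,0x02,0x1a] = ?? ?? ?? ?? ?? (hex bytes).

MEM[0x01,0x1e,0x07,0x02,0x1a] = 34 5a 01 2a 93

#0 dst[0x19+7] := {0x72,0x93,0x01,0x60,0xbf,0xcf,0x3c}
#1 dst[0x16+3] := {0xfa,0x34,0x2a}
#2 dst[0x23+2] := {0x01,0x60}
#3 dst[0x03+6] := {0x34,0x2a,0x72,0x93,0x01,0x60}
#4 dst[0x1e+2] := {0x5a,0x82}
#5 dst[0x01+2] := {0x34,0x2a}
query mem[0x01]=0x34, mem[0x1e]=0x5a, mem[0x07]=0x01, mem[0x02]=0x2a, mem[0x1a]=0x93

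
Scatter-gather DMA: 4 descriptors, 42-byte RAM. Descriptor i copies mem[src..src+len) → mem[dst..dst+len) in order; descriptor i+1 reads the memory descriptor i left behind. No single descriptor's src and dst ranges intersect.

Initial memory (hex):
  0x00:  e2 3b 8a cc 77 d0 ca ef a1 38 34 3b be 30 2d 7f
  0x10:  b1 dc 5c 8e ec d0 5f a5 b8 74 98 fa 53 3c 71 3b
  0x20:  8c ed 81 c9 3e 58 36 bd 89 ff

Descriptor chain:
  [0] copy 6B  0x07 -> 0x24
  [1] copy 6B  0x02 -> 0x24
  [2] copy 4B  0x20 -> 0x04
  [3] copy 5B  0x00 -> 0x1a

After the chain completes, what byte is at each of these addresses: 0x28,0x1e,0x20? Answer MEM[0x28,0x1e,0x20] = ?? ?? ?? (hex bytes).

  after D0: wrote 6B at 0x24 = efa138343bbe
  after D1: wrote 6B at 0x24 = 8acc77d0caef
  after D2: wrote 4B at 0x04 = 8ced81c9
  after D3: wrote 5B at 0x1a = e23b8acc8c
query mem[0x28]=0xca, mem[0x1e]=0x8c, mem[0x20]=0x8c

MEM[0x28,0x1e,0x20] = ca 8c 8c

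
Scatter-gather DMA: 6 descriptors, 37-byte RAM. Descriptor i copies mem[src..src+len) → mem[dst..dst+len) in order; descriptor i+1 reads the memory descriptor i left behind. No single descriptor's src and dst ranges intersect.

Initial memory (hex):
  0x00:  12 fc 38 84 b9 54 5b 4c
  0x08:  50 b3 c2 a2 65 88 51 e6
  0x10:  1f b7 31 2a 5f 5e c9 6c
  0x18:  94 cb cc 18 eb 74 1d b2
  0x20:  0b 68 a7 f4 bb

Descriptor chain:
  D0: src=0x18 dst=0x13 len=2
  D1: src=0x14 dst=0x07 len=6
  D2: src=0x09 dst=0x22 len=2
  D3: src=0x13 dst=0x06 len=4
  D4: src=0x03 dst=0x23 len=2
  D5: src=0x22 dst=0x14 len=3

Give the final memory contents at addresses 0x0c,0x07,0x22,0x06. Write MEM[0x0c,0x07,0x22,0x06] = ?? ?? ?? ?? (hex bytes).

[0] 0x18->0x13 len=2 : 94 cb
[1] 0x14->0x07 len=6 : cb 5e c9 6c 94 cb
[2] 0x09->0x22 len=2 : c9 6c
[3] 0x13->0x06 len=4 : 94 cb 5e c9
[4] 0x03->0x23 len=2 : 84 b9
[5] 0x22->0x14 len=3 : c9 84 b9
query mem[0x0c]=0xcb, mem[0x07]=0xcb, mem[0x22]=0xc9, mem[0x06]=0x94

MEM[0x0c,0x07,0x22,0x06] = cb cb c9 94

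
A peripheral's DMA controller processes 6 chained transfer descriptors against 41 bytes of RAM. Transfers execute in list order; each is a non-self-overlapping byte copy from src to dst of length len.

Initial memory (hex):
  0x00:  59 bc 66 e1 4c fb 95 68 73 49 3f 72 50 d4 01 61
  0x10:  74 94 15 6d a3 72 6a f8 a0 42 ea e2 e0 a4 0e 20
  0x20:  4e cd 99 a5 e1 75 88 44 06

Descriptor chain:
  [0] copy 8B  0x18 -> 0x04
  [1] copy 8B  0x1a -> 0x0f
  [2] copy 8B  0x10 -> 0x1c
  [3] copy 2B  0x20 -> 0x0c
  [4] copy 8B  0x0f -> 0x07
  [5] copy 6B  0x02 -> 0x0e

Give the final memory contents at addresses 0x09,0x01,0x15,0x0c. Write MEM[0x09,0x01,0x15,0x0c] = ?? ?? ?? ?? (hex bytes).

MEM[0x09,0x01,0x15,0x0c] = e0 bc 4e 20

  after D0: wrote 8B at 0x04 = a042eae2e0a40e20
  after D1: wrote 8B at 0x0f = eae2e0a40e204ecd
  after D2: wrote 8B at 0x1c = e2e0a40e204ecdf8
  after D3: wrote 2B at 0x0c = 204e
  after D4: wrote 8B at 0x07 = eae2e0a40e204ecd
  after D5: wrote 6B at 0x0e = 66e1a042eaea
query mem[0x09]=0xe0, mem[0x01]=0xbc, mem[0x15]=0x4e, mem[0x0c]=0x20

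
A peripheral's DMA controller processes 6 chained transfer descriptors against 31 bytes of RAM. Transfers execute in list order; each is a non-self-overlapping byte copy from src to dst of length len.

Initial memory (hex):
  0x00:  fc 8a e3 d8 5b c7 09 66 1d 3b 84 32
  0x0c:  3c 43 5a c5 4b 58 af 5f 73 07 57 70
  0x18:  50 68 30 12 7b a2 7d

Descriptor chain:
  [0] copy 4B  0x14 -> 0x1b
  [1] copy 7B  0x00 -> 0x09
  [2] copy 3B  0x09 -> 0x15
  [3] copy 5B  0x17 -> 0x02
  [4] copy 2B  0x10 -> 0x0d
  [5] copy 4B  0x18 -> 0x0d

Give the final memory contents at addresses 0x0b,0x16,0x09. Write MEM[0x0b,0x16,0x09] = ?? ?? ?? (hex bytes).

MEM[0x0b,0x16,0x09] = e3 8a fc

#0 dst[0x1b+4] := {0x73,0x07,0x57,0x70}
#1 dst[0x09+7] := {0xfc,0x8a,0xe3,0xd8,0x5b,0xc7,0x09}
#2 dst[0x15+3] := {0xfc,0x8a,0xe3}
#3 dst[0x02+5] := {0xe3,0x50,0x68,0x30,0x73}
#4 dst[0x0d+2] := {0x4b,0x58}
#5 dst[0x0d+4] := {0x50,0x68,0x30,0x73}
query mem[0x0b]=0xe3, mem[0x16]=0x8a, mem[0x09]=0xfc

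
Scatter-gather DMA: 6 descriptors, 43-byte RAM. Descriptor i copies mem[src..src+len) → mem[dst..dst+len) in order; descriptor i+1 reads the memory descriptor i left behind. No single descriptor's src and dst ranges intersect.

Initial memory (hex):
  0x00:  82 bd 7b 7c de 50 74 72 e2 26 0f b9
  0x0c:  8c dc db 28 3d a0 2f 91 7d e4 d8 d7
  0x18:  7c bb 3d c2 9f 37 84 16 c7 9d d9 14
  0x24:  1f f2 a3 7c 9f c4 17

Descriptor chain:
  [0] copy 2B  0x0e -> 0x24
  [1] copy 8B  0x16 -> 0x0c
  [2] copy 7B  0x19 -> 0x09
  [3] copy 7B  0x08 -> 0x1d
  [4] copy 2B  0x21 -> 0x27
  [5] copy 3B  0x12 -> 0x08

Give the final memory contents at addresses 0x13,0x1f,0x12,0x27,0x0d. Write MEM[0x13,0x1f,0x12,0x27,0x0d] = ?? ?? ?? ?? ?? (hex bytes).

MEM[0x13,0x1f,0x12,0x27,0x0d] = 37 3d 9f 9f 37

D0: mem[0x24..0x25] <- [db 28]
D1: mem[0x0c..0x13] <- [d8 d7 7c bb 3d c2 9f 37]
D2: mem[0x09..0x0f] <- [bb 3d c2 9f 37 84 16]
D3: mem[0x1d..0x23] <- [e2 bb 3d c2 9f 37 84]
D4: mem[0x27..0x28] <- [9f 37]
D5: mem[0x08..0x0a] <- [9f 37 7d]
query mem[0x13]=0x37, mem[0x1f]=0x3d, mem[0x12]=0x9f, mem[0x27]=0x9f, mem[0x0d]=0x37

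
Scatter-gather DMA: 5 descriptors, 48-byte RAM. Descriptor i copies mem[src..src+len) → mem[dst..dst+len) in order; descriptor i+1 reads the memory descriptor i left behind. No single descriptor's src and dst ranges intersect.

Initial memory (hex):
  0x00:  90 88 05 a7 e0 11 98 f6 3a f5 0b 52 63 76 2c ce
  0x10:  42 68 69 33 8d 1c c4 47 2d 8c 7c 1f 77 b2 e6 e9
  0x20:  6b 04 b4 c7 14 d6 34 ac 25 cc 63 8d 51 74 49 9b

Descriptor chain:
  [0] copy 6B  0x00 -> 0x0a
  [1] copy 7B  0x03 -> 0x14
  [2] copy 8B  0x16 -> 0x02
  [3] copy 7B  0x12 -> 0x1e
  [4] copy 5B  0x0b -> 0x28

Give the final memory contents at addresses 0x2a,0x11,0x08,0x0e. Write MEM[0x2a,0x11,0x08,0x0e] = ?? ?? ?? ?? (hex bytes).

MEM[0x2a,0x11,0x08,0x0e] = a7 68 77 e0

[0] 0x00->0x0a len=6 : 90 88 05 a7 e0 11
[1] 0x03->0x14 len=7 : a7 e0 11 98 f6 3a f5
[2] 0x16->0x02 len=8 : 11 98 f6 3a f5 1f 77 b2
[3] 0x12->0x1e len=7 : 69 33 a7 e0 11 98 f6
[4] 0x0b->0x28 len=5 : 88 05 a7 e0 11
query mem[0x2a]=0xa7, mem[0x11]=0x68, mem[0x08]=0x77, mem[0x0e]=0xe0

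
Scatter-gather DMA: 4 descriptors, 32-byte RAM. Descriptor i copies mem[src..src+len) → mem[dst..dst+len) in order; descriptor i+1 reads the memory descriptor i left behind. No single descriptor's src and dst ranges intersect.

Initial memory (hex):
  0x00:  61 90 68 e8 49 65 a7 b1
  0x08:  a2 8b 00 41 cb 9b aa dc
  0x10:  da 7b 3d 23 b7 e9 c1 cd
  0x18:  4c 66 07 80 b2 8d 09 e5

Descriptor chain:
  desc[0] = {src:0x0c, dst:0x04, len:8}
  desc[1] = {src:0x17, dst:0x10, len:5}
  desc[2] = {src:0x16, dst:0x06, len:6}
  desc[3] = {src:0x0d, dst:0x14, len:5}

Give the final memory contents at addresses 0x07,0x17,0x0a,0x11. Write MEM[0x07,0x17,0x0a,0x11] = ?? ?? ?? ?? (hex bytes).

MEM[0x07,0x17,0x0a,0x11] = cd cd 07 4c

[0] 0x0c->0x04 len=8 : cb 9b aa dc da 7b 3d 23
[1] 0x17->0x10 len=5 : cd 4c 66 07 80
[2] 0x16->0x06 len=6 : c1 cd 4c 66 07 80
[3] 0x0d->0x14 len=5 : 9b aa dc cd 4c
query mem[0x07]=0xcd, mem[0x17]=0xcd, mem[0x0a]=0x07, mem[0x11]=0x4c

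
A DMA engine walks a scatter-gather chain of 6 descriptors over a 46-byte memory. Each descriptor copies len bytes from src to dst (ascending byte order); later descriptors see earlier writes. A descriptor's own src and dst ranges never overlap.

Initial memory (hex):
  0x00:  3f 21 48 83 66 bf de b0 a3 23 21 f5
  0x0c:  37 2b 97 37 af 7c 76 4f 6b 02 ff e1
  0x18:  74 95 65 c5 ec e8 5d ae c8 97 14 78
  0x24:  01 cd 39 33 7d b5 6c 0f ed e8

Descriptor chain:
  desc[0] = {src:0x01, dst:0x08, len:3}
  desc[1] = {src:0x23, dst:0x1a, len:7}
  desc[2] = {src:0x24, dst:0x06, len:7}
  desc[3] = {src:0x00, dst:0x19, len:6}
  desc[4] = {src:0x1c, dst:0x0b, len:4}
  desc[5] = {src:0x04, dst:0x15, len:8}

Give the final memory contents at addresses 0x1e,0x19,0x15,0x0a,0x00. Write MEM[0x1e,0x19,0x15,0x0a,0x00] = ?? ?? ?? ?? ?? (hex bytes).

MEM[0x1e,0x19,0x15,0x0a,0x00] = bf 39 66 7d 3f

#0 dst[0x08+3] := {0x21,0x48,0x83}
#1 dst[0x1a+7] := {0x78,0x01,0xcd,0x39,0x33,0x7d,0xb5}
#2 dst[0x06+7] := {0x01,0xcd,0x39,0x33,0x7d,0xb5,0x6c}
#3 dst[0x19+6] := {0x3f,0x21,0x48,0x83,0x66,0xbf}
#4 dst[0x0b+4] := {0x83,0x66,0xbf,0x7d}
#5 dst[0x15+8] := {0x66,0xbf,0x01,0xcd,0x39,0x33,0x7d,0x83}
query mem[0x1e]=0xbf, mem[0x19]=0x39, mem[0x15]=0x66, mem[0x0a]=0x7d, mem[0x00]=0x3f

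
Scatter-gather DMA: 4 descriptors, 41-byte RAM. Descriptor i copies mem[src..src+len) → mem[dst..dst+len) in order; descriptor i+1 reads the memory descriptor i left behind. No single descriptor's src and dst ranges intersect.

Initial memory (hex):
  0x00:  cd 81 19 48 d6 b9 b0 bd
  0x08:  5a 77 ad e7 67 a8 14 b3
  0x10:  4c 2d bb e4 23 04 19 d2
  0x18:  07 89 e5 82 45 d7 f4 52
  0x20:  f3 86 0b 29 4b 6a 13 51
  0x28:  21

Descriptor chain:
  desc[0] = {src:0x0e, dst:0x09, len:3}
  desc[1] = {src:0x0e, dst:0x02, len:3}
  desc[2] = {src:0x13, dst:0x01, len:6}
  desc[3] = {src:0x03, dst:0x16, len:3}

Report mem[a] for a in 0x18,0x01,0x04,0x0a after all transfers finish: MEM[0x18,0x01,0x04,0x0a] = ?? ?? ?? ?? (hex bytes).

D0: mem[0x09..0x0b] <- [14 b3 4c]
D1: mem[0x02..0x04] <- [14 b3 4c]
D2: mem[0x01..0x06] <- [e4 23 04 19 d2 07]
D3: mem[0x16..0x18] <- [04 19 d2]
query mem[0x18]=0xd2, mem[0x01]=0xe4, mem[0x04]=0x19, mem[0x0a]=0xb3

MEM[0x18,0x01,0x04,0x0a] = d2 e4 19 b3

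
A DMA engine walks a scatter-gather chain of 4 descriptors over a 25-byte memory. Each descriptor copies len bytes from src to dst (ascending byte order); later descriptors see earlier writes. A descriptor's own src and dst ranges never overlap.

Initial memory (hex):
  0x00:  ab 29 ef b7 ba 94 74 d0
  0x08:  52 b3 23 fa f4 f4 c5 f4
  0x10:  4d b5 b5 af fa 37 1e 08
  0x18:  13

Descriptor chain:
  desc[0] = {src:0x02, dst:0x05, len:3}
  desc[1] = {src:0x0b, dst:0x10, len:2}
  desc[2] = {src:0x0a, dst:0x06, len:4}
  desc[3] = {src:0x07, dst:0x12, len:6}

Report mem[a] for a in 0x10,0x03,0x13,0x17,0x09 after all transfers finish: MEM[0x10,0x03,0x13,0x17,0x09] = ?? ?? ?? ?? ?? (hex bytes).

[0] 0x02->0x05 len=3 : ef b7 ba
[1] 0x0b->0x10 len=2 : fa f4
[2] 0x0a->0x06 len=4 : 23 fa f4 f4
[3] 0x07->0x12 len=6 : fa f4 f4 23 fa f4
query mem[0x10]=0xfa, mem[0x03]=0xb7, mem[0x13]=0xf4, mem[0x17]=0xf4, mem[0x09]=0xf4

MEM[0x10,0x03,0x13,0x17,0x09] = fa b7 f4 f4 f4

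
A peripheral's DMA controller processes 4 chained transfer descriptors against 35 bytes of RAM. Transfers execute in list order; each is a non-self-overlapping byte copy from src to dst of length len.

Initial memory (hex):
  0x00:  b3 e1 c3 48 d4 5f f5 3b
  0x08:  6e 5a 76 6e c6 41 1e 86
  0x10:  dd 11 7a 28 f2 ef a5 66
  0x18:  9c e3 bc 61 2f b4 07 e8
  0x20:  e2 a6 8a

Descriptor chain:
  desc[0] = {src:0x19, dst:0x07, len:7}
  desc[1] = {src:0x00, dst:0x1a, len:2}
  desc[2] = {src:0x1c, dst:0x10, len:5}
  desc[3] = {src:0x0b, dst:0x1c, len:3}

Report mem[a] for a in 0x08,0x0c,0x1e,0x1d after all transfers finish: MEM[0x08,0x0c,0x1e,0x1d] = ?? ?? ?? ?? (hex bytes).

D0: mem[0x07..0x0d] <- [e3 bc 61 2f b4 07 e8]
D1: mem[0x1a..0x1b] <- [b3 e1]
D2: mem[0x10..0x14] <- [2f b4 07 e8 e2]
D3: mem[0x1c..0x1e] <- [b4 07 e8]
query mem[0x08]=0xbc, mem[0x0c]=0x07, mem[0x1e]=0xe8, mem[0x1d]=0x07

MEM[0x08,0x0c,0x1e,0x1d] = bc 07 e8 07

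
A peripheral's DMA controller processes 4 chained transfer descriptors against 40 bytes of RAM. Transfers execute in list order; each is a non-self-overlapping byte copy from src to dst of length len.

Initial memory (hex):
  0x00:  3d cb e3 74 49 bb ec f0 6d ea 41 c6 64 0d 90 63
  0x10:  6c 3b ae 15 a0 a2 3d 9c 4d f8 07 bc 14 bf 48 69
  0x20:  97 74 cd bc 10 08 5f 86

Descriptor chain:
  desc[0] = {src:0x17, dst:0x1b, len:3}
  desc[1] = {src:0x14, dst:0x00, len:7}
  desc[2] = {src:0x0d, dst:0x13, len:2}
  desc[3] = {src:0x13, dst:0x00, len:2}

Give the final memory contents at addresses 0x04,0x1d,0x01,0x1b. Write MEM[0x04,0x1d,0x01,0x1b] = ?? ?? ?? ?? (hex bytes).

MEM[0x04,0x1d,0x01,0x1b] = 4d f8 90 9c

D0: mem[0x1b..0x1d] <- [9c 4d f8]
D1: mem[0x00..0x06] <- [a0 a2 3d 9c 4d f8 07]
D2: mem[0x13..0x14] <- [0d 90]
D3: mem[0x00..0x01] <- [0d 90]
query mem[0x04]=0x4d, mem[0x1d]=0xf8, mem[0x01]=0x90, mem[0x1b]=0x9c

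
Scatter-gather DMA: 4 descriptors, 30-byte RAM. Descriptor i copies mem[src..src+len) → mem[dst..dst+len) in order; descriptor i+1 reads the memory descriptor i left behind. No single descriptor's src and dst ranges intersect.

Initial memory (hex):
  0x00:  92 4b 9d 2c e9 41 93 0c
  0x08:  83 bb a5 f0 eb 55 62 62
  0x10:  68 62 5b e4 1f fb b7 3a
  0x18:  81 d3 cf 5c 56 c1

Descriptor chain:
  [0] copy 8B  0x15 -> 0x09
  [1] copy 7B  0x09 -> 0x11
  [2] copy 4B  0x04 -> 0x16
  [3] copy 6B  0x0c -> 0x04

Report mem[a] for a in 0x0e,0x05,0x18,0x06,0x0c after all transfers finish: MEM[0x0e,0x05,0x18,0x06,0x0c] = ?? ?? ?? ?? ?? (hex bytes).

  after D0: wrote 8B at 0x09 = fbb73a81d3cf5c56
  after D1: wrote 7B at 0x11 = fbb73a81d3cf5c
  after D2: wrote 4B at 0x16 = e941930c
  after D3: wrote 6B at 0x04 = 81d3cf5c56fb
query mem[0x0e]=0xcf, mem[0x05]=0xd3, mem[0x18]=0x93, mem[0x06]=0xcf, mem[0x0c]=0x81

MEM[0x0e,0x05,0x18,0x06,0x0c] = cf d3 93 cf 81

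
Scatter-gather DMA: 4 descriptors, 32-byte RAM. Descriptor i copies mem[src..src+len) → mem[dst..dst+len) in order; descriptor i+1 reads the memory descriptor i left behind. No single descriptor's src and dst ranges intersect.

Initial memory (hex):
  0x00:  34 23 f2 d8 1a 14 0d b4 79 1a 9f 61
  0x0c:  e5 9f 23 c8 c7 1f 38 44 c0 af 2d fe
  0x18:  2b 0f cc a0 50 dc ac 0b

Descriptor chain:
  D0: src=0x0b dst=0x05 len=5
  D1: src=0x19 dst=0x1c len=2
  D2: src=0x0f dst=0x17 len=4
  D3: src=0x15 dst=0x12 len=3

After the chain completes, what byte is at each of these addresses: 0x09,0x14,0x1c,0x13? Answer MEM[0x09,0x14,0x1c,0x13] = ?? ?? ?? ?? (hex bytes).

MEM[0x09,0x14,0x1c,0x13] = c8 c8 0f 2d

[0] 0x0b->0x05 len=5 : 61 e5 9f 23 c8
[1] 0x19->0x1c len=2 : 0f cc
[2] 0x0f->0x17 len=4 : c8 c7 1f 38
[3] 0x15->0x12 len=3 : af 2d c8
query mem[0x09]=0xc8, mem[0x14]=0xc8, mem[0x1c]=0x0f, mem[0x13]=0x2d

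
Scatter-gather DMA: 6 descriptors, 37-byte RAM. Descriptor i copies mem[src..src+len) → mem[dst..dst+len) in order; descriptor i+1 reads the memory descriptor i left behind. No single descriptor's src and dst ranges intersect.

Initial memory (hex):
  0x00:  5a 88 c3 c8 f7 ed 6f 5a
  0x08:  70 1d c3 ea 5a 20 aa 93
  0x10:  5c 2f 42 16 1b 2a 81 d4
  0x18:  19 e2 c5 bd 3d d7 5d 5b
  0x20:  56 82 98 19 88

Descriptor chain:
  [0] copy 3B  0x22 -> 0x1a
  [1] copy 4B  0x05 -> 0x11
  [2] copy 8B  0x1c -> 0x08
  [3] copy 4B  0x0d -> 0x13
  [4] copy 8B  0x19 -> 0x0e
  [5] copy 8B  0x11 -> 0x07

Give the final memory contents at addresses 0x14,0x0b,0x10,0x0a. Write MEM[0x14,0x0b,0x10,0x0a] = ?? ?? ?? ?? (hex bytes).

MEM[0x14,0x0b,0x10,0x0a] = 5b 56 19 5b

D0: mem[0x1a..0x1c] <- [98 19 88]
D1: mem[0x11..0x14] <- [ed 6f 5a 70]
D2: mem[0x08..0x0f] <- [88 d7 5d 5b 56 82 98 19]
D3: mem[0x13..0x16] <- [82 98 19 5c]
D4: mem[0x0e..0x15] <- [e2 98 19 88 d7 5d 5b 56]
D5: mem[0x07..0x0e] <- [88 d7 5d 5b 56 5c d4 19]
query mem[0x14]=0x5b, mem[0x0b]=0x56, mem[0x10]=0x19, mem[0x0a]=0x5b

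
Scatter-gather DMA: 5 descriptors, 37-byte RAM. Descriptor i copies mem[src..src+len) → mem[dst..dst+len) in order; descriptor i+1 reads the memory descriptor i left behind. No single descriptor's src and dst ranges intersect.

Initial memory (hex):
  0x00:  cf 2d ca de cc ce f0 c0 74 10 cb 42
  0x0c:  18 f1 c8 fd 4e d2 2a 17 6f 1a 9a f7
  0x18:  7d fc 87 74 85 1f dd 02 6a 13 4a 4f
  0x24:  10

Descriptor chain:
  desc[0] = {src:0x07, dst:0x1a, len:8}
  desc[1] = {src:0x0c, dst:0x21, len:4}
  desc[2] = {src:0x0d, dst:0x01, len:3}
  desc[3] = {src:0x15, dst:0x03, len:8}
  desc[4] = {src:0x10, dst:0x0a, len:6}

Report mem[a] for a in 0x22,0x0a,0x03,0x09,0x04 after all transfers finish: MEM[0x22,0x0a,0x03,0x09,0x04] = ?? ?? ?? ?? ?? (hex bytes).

MEM[0x22,0x0a,0x03,0x09,0x04] = f1 4e 1a 74 9a

[0] 0x07->0x1a len=8 : c0 74 10 cb 42 18 f1 c8
[1] 0x0c->0x21 len=4 : 18 f1 c8 fd
[2] 0x0d->0x01 len=3 : f1 c8 fd
[3] 0x15->0x03 len=8 : 1a 9a f7 7d fc c0 74 10
[4] 0x10->0x0a len=6 : 4e d2 2a 17 6f 1a
query mem[0x22]=0xf1, mem[0x0a]=0x4e, mem[0x03]=0x1a, mem[0x09]=0x74, mem[0x04]=0x9a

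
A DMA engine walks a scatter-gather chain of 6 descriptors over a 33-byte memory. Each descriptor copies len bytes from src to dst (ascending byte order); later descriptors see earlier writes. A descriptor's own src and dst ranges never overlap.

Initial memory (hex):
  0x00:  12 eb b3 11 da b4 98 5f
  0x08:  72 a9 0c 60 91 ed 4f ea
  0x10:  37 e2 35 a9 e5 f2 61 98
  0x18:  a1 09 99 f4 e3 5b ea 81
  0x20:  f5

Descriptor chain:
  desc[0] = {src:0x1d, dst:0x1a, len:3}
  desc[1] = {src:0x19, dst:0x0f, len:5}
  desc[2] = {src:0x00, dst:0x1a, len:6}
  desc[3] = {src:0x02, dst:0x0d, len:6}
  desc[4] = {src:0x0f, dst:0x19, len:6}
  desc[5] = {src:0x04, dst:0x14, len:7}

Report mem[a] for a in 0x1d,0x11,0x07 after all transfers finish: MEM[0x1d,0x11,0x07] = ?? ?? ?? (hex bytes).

[0] 0x1d->0x1a len=3 : 5b ea 81
[1] 0x19->0x0f len=5 : 09 5b ea 81 5b
[2] 0x00->0x1a len=6 : 12 eb b3 11 da b4
[3] 0x02->0x0d len=6 : b3 11 da b4 98 5f
[4] 0x0f->0x19 len=6 : da b4 98 5f 5b e5
[5] 0x04->0x14 len=7 : da b4 98 5f 72 a9 0c
query mem[0x1d]=0x5b, mem[0x11]=0x98, mem[0x07]=0x5f

MEM[0x1d,0x11,0x07] = 5b 98 5f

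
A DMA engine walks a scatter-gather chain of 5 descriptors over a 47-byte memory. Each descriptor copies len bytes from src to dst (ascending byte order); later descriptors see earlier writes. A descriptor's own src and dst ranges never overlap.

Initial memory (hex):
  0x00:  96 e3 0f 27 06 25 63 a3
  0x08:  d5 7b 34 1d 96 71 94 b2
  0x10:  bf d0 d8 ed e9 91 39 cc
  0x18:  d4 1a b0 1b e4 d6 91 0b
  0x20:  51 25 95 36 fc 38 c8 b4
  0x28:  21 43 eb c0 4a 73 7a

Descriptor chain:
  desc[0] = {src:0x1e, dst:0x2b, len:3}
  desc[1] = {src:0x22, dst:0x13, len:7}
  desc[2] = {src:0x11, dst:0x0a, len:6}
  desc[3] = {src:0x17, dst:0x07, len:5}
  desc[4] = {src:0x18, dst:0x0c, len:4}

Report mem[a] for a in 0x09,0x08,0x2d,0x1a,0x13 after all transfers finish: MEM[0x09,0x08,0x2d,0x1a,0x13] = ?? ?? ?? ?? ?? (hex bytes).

  after D0: wrote 3B at 0x2b = 910b51
  after D1: wrote 7B at 0x13 = 9536fc38c8b421
  after D2: wrote 6B at 0x0a = d0d89536fc38
  after D3: wrote 5B at 0x07 = c8b421b01b
  after D4: wrote 4B at 0x0c = b421b01b
query mem[0x09]=0x21, mem[0x08]=0xb4, mem[0x2d]=0x51, mem[0x1a]=0xb0, mem[0x13]=0x95

MEM[0x09,0x08,0x2d,0x1a,0x13] = 21 b4 51 b0 95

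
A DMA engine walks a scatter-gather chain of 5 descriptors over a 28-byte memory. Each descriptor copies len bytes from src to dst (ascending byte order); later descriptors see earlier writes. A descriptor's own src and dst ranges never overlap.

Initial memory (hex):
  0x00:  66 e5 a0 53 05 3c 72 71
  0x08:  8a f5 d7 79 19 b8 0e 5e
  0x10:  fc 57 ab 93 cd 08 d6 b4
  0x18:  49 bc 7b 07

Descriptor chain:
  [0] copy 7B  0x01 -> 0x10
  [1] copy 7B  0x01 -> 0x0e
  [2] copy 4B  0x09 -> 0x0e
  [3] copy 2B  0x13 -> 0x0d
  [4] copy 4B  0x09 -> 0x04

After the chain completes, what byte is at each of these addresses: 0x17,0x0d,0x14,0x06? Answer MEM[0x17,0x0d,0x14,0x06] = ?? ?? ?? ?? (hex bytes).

[0] 0x01->0x10 len=7 : e5 a0 53 05 3c 72 71
[1] 0x01->0x0e len=7 : e5 a0 53 05 3c 72 71
[2] 0x09->0x0e len=4 : f5 d7 79 19
[3] 0x13->0x0d len=2 : 72 71
[4] 0x09->0x04 len=4 : f5 d7 79 19
query mem[0x17]=0xb4, mem[0x0d]=0x72, mem[0x14]=0x71, mem[0x06]=0x79

MEM[0x17,0x0d,0x14,0x06] = b4 72 71 79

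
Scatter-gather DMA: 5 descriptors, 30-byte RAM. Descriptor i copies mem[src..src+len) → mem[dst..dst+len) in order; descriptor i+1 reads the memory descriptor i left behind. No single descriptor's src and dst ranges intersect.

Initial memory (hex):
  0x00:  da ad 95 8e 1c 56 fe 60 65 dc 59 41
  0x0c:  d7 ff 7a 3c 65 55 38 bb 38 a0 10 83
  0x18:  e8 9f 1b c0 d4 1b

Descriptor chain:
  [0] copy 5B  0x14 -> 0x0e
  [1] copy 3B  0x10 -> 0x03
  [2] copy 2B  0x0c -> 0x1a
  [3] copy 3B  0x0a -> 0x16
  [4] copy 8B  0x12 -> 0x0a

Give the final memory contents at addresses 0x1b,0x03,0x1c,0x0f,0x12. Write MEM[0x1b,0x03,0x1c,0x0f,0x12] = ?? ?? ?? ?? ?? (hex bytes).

[0] 0x14->0x0e len=5 : 38 a0 10 83 e8
[1] 0x10->0x03 len=3 : 10 83 e8
[2] 0x0c->0x1a len=2 : d7 ff
[3] 0x0a->0x16 len=3 : 59 41 d7
[4] 0x12->0x0a len=8 : e8 bb 38 a0 59 41 d7 9f
query mem[0x1b]=0xff, mem[0x03]=0x10, mem[0x1c]=0xd4, mem[0x0f]=0x41, mem[0x12]=0xe8

MEM[0x1b,0x03,0x1c,0x0f,0x12] = ff 10 d4 41 e8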